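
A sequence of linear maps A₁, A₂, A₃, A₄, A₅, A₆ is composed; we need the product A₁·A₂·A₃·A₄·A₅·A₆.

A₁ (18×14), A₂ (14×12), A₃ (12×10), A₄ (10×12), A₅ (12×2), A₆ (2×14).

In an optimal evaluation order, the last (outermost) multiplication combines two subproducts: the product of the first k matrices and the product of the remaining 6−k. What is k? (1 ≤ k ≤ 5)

Adjacent pairs: A₁A₂ = 18·14·12 = 3024; A₂A₃ = 14·12·10 = 1680; A₃A₄ = 12·10·12 = 1440; A₄A₅ = 10·12·2 = 240; A₅A₆ = 12·2·14 = 336.
Length 3: A₁..A₃: k=1: 0+1680+18·14·10=4200; k=2: 3024+0+18·12·10=5184 → min 4200 | A₂..A₄: k=2: 0+1440+14·12·12=3456; k=3: 1680+0+14·10·12=3360 → min 3360 | A₃..A₅: k=3: 0+240+12·10·2=480; k=4: 1440+0+12·12·2=1728 → min 480 | A₄..A₆: k=4: 0+336+10·12·14=2016; k=5: 240+0+10·2·14=520 → min 520.
Length 4: A₁..A₄: k=1: 0+3360+18·14·12=6384; k=2: 3024+1440+18·12·12=7056; k=3: 4200+0+18·10·12=6360 → min 6360 | A₂..A₅: k=2: 0+480+14·12·2=816; k=3: 1680+240+14·10·2=2200; k=4: 3360+0+14·12·2=3696 → min 816 | A₃..A₆: k=3: 0+520+12·10·14=2200; k=4: 1440+336+12·12·14=3792; k=5: 480+0+12·2·14=816 → min 816.
Length 5: A₁..A₅: k=1: 0+816+18·14·2=1320; k=2: 3024+480+18·12·2=3936; k=3: 4200+240+18·10·2=4800; k=4: 6360+0+18·12·2=6792 → min 1320 | A₂..A₆: k=2: 0+816+14·12·14=3168; k=3: 1680+520+14·10·14=4160; k=4: 3360+336+14·12·14=6048; k=5: 816+0+14·2·14=1208 → min 1208.
Top-level splits: k=1: (A₁..A₁)·(A₂..A₆) → 0+1208+18·14·14 = 4736; k=2: (A₁..A₂)·(A₃..A₆) → 3024+816+18·12·14 = 6864; k=3: (A₁..A₃)·(A₄..A₆) → 4200+520+18·10·14 = 7240; k=4: (A₁..A₄)·(A₅..A₆) → 6360+336+18·12·14 = 9720; k=5: (A₁..A₅)·(A₆..A₆) → 1320+0+18·2·14 = 1824.
Best split is after A₅, i.e. k = 5.

5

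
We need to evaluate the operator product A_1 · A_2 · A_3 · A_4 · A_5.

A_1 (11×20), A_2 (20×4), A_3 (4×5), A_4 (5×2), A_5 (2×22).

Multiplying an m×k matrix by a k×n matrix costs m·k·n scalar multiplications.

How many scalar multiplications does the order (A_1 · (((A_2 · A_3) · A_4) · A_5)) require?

6320

(A_2 · A_3): 20×4 by 4×5 → 20×5, cost 20·4·5 = 400
((A_2 · A_3) · A_4): 20×5 by 5×2 → 20×2, cost 20·5·2 = 200; cumulative 600
(((A_2 · A_3) · A_4) · A_5): 20×2 by 2×22 → 20×22, cost 20·2·22 = 880; cumulative 1480
(A_1 · (((A_2 · A_3) · A_4) · A_5)): 11×20 by 20×22 → 11×22, cost 11·20·22 = 4840; cumulative 6320
Total: 6320 scalar multiplications.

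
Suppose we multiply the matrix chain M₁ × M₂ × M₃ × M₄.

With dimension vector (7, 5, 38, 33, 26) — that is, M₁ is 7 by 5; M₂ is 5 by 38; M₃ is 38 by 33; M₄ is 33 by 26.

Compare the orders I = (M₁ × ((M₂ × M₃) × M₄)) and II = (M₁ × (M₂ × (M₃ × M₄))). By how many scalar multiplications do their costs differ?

26984

Order I = (M₁ × ((M₂ × M₃) × M₄)): (M₂ × M₃): 5×38 by 38×33 → 5×33, cost 5·38·33 = 6270; ((M₂ × M₃) × M₄): 5×33 by 33×26 → 5×26, cost 5·33·26 = 4290; cumulative 10560; (M₁ × ((M₂ × M₃) × M₄)): 7×5 by 5×26 → 7×26, cost 7·5·26 = 910; cumulative 11470. Total 11470.
Order II = (M₁ × (M₂ × (M₃ × M₄))): (M₃ × M₄): 38×33 by 33×26 → 38×26, cost 38·33·26 = 32604; (M₂ × (M₃ × M₄)): 5×38 by 38×26 → 5×26, cost 5·38·26 = 4940; cumulative 37544; (M₁ × (M₂ × (M₃ × M₄))): 7×5 by 5×26 → 7×26, cost 7·5·26 = 910; cumulative 38454. Total 38454.
Difference: |11470 − 38454| = 26984.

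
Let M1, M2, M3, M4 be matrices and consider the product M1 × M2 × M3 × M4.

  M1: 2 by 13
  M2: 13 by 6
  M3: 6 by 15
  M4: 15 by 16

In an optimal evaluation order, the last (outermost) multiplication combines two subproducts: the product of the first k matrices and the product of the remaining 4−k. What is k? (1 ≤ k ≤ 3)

Adjacent pairs: M1M2 = 2·13·6 = 156; M2M3 = 13·6·15 = 1170; M3M4 = 6·15·16 = 1440.
Length 3: M1..M3: k=1: 0+1170+2·13·15=1560; k=2: 156+0+2·6·15=336 → min 336 | M2..M4: k=2: 0+1440+13·6·16=2688; k=3: 1170+0+13·15·16=4290 → min 2688.
Top-level splits: k=1: (M1..M1)·(M2..M4) → 0+2688+2·13·16 = 3104; k=2: (M1..M2)·(M3..M4) → 156+1440+2·6·16 = 1788; k=3: (M1..M3)·(M4..M4) → 336+0+2·15·16 = 816.
Best split is after M3, i.e. k = 3.

3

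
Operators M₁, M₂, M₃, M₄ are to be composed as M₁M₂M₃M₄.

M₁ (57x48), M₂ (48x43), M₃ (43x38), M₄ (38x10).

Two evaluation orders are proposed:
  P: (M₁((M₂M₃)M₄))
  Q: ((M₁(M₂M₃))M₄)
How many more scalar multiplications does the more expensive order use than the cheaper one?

80028

Order P = (M₁((M₂M₃)M₄)): (M₂M₃): 48×43 by 43×38 → 48×38, cost 48·43·38 = 78432; ((M₂M₃)M₄): 48×38 by 38×10 → 48×10, cost 48·38·10 = 18240; cumulative 96672; (M₁((M₂M₃)M₄)): 57×48 by 48×10 → 57×10, cost 57·48·10 = 27360; cumulative 124032. Total 124032.
Order Q = ((M₁(M₂M₃))M₄): (M₂M₃): 48×43 by 43×38 → 48×38, cost 48·43·38 = 78432; (M₁(M₂M₃)): 57×48 by 48×38 → 57×38, cost 57·48·38 = 103968; cumulative 182400; ((M₁(M₂M₃))M₄): 57×38 by 38×10 → 57×10, cost 57·38·10 = 21660; cumulative 204060. Total 204060.
Difference: |124032 − 204060| = 80028.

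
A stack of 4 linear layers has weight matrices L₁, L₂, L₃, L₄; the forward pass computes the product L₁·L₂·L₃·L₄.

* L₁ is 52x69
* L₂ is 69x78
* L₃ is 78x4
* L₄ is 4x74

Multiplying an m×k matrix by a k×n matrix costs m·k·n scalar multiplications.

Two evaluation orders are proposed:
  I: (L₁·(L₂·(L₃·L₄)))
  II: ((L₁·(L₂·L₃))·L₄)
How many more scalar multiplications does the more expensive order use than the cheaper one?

Order I = (L₁·(L₂·(L₃·L₄))): (L₃·L₄): 78×4 by 4×74 → 78×74, cost 78·4·74 = 23088; (L₂·(L₃·L₄)): 69×78 by 78×74 → 69×74, cost 69·78·74 = 398268; cumulative 421356; (L₁·(L₂·(L₃·L₄))): 52×69 by 69×74 → 52×74, cost 52·69·74 = 265512; cumulative 686868. Total 686868.
Order II = ((L₁·(L₂·L₃))·L₄): (L₂·L₃): 69×78 by 78×4 → 69×4, cost 69·78·4 = 21528; (L₁·(L₂·L₃)): 52×69 by 69×4 → 52×4, cost 52·69·4 = 14352; cumulative 35880; ((L₁·(L₂·L₃))·L₄): 52×4 by 4×74 → 52×74, cost 52·4·74 = 15392; cumulative 51272. Total 51272.
Difference: |686868 − 51272| = 635596.

635596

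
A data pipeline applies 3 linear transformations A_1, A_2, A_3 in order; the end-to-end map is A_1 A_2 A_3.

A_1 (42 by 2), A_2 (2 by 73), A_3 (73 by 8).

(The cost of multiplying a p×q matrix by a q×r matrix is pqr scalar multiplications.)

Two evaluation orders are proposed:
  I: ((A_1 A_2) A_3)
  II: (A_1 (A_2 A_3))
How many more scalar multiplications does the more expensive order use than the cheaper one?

28820

Order I = ((A_1 A_2) A_3): (A_1 A_2): 42×2 by 2×73 → 42×73, cost 42·2·73 = 6132; ((A_1 A_2) A_3): 42×73 by 73×8 → 42×8, cost 42·73·8 = 24528; cumulative 30660. Total 30660.
Order II = (A_1 (A_2 A_3)): (A_2 A_3): 2×73 by 73×8 → 2×8, cost 2·73·8 = 1168; (A_1 (A_2 A_3)): 42×2 by 2×8 → 42×8, cost 42·2·8 = 672; cumulative 1840. Total 1840.
Difference: |30660 − 1840| = 28820.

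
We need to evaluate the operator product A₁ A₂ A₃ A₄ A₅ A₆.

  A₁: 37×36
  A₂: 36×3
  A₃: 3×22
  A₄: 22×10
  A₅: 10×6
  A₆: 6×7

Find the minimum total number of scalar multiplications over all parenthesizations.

Adjacent pairs: A₁A₂ = 37·36·3 = 3996; A₂A₃ = 36·3·22 = 2376; A₃A₄ = 3·22·10 = 660; A₄A₅ = 22·10·6 = 1320; A₅A₆ = 10·6·7 = 420.
Length 3: A₁..A₃: k=1: 0+2376+37·36·22=31680; k=2: 3996+0+37·3·22=6438 → min 6438 | A₂..A₄: k=2: 0+660+36·3·10=1740; k=3: 2376+0+36·22·10=10296 → min 1740 | A₃..A₅: k=3: 0+1320+3·22·6=1716; k=4: 660+0+3·10·6=840 → min 840 | A₄..A₆: k=4: 0+420+22·10·7=1960; k=5: 1320+0+22·6·7=2244 → min 1960.
Length 4: A₁..A₄: k=1: 0+1740+37·36·10=15060; k=2: 3996+660+37·3·10=5766; k=3: 6438+0+37·22·10=14578 → min 5766 | A₂..A₅: k=2: 0+840+36·3·6=1488; k=3: 2376+1320+36·22·6=8448; k=4: 1740+0+36·10·6=3900 → min 1488 | A₃..A₆: k=3: 0+1960+3·22·7=2422; k=4: 660+420+3·10·7=1290; k=5: 840+0+3·6·7=966 → min 966.
Length 5: A₁..A₅: k=1: 0+1488+37·36·6=9480; k=2: 3996+840+37·3·6=5502; k=3: 6438+1320+37·22·6=12642; k=4: 5766+0+37·10·6=7986 → min 5502 | A₂..A₆: k=2: 0+966+36·3·7=1722; k=3: 2376+1960+36·22·7=9880; k=4: 1740+420+36·10·7=4680; k=5: 1488+0+36·6·7=3000 → min 1722.
Length 6: A₁..A₆: k=1: 0+1722+37·36·7=11046; k=2: 3996+966+37·3·7=5739; k=3: 6438+1960+37·22·7=14096; k=4: 5766+420+37·10·7=8776; k=5: 5502+0+37·6·7=7056 → min 5739.
Optimal order: ((A₁ A₂) (((A₃ A₄) A₅) A₆)) with cost 5739.

5739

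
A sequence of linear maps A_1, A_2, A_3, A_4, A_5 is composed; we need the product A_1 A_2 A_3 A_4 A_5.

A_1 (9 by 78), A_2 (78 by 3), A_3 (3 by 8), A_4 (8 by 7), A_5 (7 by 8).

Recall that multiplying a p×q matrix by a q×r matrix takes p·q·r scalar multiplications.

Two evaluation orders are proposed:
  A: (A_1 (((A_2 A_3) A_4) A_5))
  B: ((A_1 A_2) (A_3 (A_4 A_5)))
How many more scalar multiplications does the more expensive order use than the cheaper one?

13262

Order A = (A_1 (((A_2 A_3) A_4) A_5)): (A_2 A_3): 78×3 by 3×8 → 78×8, cost 78·3·8 = 1872; ((A_2 A_3) A_4): 78×8 by 8×7 → 78×7, cost 78·8·7 = 4368; cumulative 6240; (((A_2 A_3) A_4) A_5): 78×7 by 7×8 → 78×8, cost 78·7·8 = 4368; cumulative 10608; (A_1 (((A_2 A_3) A_4) A_5)): 9×78 by 78×8 → 9×8, cost 9·78·8 = 5616; cumulative 16224. Total 16224.
Order B = ((A_1 A_2) (A_3 (A_4 A_5))): (A_1 A_2): 9×78 by 78×3 → 9×3, cost 9·78·3 = 2106; (A_4 A_5): 8×7 by 7×8 → 8×8, cost 8·7·8 = 448; (A_3 (A_4 A_5)): 3×8 by 8×8 → 3×8, cost 3·8·8 = 192; cumulative 640; ((A_1 A_2) (A_3 (A_4 A_5))): 9×3 by 3×8 → 9×8, cost 9·3·8 = 216; cumulative 2962. Total 2962.
Difference: |16224 − 2962| = 13262.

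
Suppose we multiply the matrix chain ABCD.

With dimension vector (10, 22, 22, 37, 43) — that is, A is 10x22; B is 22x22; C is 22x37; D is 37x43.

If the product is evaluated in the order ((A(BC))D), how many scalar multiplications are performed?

(BC): 22×22 by 22×37 → 22×37, cost 22·22·37 = 17908
(A(BC)): 10×22 by 22×37 → 10×37, cost 10·22·37 = 8140; cumulative 26048
((A(BC))D): 10×37 by 37×43 → 10×43, cost 10·37·43 = 15910; cumulative 41958
Total: 41958 scalar multiplications.

41958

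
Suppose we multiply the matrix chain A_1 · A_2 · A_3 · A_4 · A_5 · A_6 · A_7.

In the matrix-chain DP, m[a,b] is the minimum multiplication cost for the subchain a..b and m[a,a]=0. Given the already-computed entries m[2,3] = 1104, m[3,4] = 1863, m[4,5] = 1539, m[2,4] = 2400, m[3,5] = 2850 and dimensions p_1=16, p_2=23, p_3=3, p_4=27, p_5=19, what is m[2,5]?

3555

m[2,5] = min over k∈[2,4] of m[2,k]+m[k+1,5]+p_{1}·p_k·p_{5}.
k=2: 0 + 2850 + 16·23·19 = 9842; k=3: 1104 + 1539 + 16·3·19 = 3555; k=4: 2400 + 0 + 16·27·19 = 10608.
Minimum: 3555 at k=3.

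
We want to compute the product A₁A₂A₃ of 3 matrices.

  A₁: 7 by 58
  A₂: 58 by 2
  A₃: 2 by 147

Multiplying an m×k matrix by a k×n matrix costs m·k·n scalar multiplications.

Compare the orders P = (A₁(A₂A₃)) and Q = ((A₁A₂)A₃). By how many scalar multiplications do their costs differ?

73864

Order P = (A₁(A₂A₃)): (A₂A₃): 58×2 by 2×147 → 58×147, cost 58·2·147 = 17052; (A₁(A₂A₃)): 7×58 by 58×147 → 7×147, cost 7·58·147 = 59682; cumulative 76734. Total 76734.
Order Q = ((A₁A₂)A₃): (A₁A₂): 7×58 by 58×2 → 7×2, cost 7·58·2 = 812; ((A₁A₂)A₃): 7×2 by 2×147 → 7×147, cost 7·2·147 = 2058; cumulative 2870. Total 2870.
Difference: |76734 − 2870| = 73864.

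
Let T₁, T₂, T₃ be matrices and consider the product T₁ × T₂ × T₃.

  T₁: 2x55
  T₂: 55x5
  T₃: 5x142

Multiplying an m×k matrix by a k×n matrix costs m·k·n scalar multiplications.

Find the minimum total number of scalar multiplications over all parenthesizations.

1970

Order (T₁ × (T₂ × T₃)): (T₂ × T₃): 55×5 by 5×142 → 55×142, cost 55·5·142 = 39050; (T₁ × (T₂ × T₃)): 2×55 by 55×142 → 2×142, cost 2·55·142 = 15620; cumulative 54670. Total 54670.
Order ((T₁ × T₂) × T₃): (T₁ × T₂): 2×55 by 55×5 → 2×5, cost 2·55·5 = 550; ((T₁ × T₂) × T₃): 2×5 by 5×142 → 2×142, cost 2·5·142 = 1420; cumulative 1970. Total 1970.
Minimum: 1970.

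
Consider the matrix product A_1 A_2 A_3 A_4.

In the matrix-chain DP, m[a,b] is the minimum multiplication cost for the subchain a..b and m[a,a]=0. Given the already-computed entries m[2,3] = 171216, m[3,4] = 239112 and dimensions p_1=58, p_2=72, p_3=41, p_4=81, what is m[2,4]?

m[2,4] = min over k∈[2,3] of m[2,k]+m[k+1,4]+p_{1}·p_k·p_{4}.
k=2: 0 + 239112 + 58·72·81 = 577368; k=3: 171216 + 0 + 58·41·81 = 363834.
Minimum: 363834 at k=3.

363834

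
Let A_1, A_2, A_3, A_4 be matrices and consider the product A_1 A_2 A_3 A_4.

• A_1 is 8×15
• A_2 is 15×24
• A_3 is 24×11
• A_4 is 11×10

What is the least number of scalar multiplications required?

5872

Adjacent pairs: A_1A_2 = 8·15·24 = 2880; A_2A_3 = 15·24·11 = 3960; A_3A_4 = 24·11·10 = 2640.
Length 3: A_1..A_3: k=1: 0+3960+8·15·11=5280; k=2: 2880+0+8·24·11=4992 → min 4992 | A_2..A_4: k=2: 0+2640+15·24·10=6240; k=3: 3960+0+15·11·10=5610 → min 5610.
Length 4: A_1..A_4: k=1: 0+5610+8·15·10=6810; k=2: 2880+2640+8·24·10=7440; k=3: 4992+0+8·11·10=5872 → min 5872.
Optimal order: (((A_1 A_2) A_3) A_4) with cost 5872.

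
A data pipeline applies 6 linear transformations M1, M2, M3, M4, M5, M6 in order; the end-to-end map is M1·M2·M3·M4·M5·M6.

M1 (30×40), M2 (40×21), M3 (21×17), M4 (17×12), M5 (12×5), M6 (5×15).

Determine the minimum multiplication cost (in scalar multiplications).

15255

Adjacent pairs: M1M2 = 30·40·21 = 25200; M2M3 = 40·21·17 = 14280; M3M4 = 21·17·12 = 4284; M4M5 = 17·12·5 = 1020; M5M6 = 12·5·15 = 900.
Length 3: M1..M3: k=1: 0+14280+30·40·17=34680; k=2: 25200+0+30·21·17=35910 → min 34680 | M2..M4: k=2: 0+4284+40·21·12=14364; k=3: 14280+0+40·17·12=22440 → min 14364 | M3..M5: k=3: 0+1020+21·17·5=2805; k=4: 4284+0+21·12·5=5544 → min 2805 | M4..M6: k=4: 0+900+17·12·15=3960; k=5: 1020+0+17·5·15=2295 → min 2295.
Length 4: M1..M4: k=1: 0+14364+30·40·12=28764; k=2: 25200+4284+30·21·12=37044; k=3: 34680+0+30·17·12=40800 → min 28764 | M2..M5: k=2: 0+2805+40·21·5=7005; k=3: 14280+1020+40·17·5=18700; k=4: 14364+0+40·12·5=16764 → min 7005 | M3..M6: k=3: 0+2295+21·17·15=7650; k=4: 4284+900+21·12·15=8964; k=5: 2805+0+21·5·15=4380 → min 4380.
Length 5: M1..M5: k=1: 0+7005+30·40·5=13005; k=2: 25200+2805+30·21·5=31155; k=3: 34680+1020+30·17·5=38250; k=4: 28764+0+30·12·5=30564 → min 13005 | M2..M6: k=2: 0+4380+40·21·15=16980; k=3: 14280+2295+40·17·15=26775; k=4: 14364+900+40·12·15=22464; k=5: 7005+0+40·5·15=10005 → min 10005.
Length 6: M1..M6: k=1: 0+10005+30·40·15=28005; k=2: 25200+4380+30·21·15=39030; k=3: 34680+2295+30·17·15=44625; k=4: 28764+900+30·12·15=35064; k=5: 13005+0+30·5·15=15255 → min 15255.
Optimal order: ((M1·(M2·(M3·(M4·M5))))·M6) with cost 15255.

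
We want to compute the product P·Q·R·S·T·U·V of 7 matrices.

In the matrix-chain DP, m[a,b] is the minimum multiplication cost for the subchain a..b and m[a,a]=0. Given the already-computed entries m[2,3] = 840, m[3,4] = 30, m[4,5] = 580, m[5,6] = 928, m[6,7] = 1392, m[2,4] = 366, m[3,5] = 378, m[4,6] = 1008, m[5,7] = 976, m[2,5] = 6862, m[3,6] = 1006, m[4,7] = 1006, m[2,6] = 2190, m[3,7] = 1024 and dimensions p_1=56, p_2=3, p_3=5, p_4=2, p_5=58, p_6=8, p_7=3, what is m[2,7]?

1528

m[2,7] = min over k∈[2,6] of m[2,k]+m[k+1,7]+p_{1}·p_k·p_{7}.
k=2: 0 + 1024 + 56·3·3 = 1528; k=3: 840 + 1006 + 56·5·3 = 2686; k=4: 366 + 976 + 56·2·3 = 1678; k=5: 6862 + 1392 + 56·58·3 = 17998; k=6: 2190 + 0 + 56·8·3 = 3534.
Minimum: 1528 at k=2.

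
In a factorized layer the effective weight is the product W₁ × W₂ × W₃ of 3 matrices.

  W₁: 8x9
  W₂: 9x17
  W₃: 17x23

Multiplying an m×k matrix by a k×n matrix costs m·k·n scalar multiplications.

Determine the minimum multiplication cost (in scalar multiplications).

4352

Order (W₁ × (W₂ × W₃)): (W₂ × W₃): 9×17 by 17×23 → 9×23, cost 9·17·23 = 3519; (W₁ × (W₂ × W₃)): 8×9 by 9×23 → 8×23, cost 8·9·23 = 1656; cumulative 5175. Total 5175.
Order ((W₁ × W₂) × W₃): (W₁ × W₂): 8×9 by 9×17 → 8×17, cost 8·9·17 = 1224; ((W₁ × W₂) × W₃): 8×17 by 17×23 → 8×23, cost 8·17·23 = 3128; cumulative 4352. Total 4352.
Minimum: 4352.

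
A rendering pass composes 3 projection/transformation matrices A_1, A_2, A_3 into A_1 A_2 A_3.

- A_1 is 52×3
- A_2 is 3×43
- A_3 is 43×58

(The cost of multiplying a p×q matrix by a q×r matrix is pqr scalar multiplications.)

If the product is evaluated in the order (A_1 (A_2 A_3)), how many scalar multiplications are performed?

(A_2 A_3): 3×43 by 43×58 → 3×58, cost 3·43·58 = 7482
(A_1 (A_2 A_3)): 52×3 by 3×58 → 52×58, cost 52·3·58 = 9048; cumulative 16530
Total: 16530 scalar multiplications.

16530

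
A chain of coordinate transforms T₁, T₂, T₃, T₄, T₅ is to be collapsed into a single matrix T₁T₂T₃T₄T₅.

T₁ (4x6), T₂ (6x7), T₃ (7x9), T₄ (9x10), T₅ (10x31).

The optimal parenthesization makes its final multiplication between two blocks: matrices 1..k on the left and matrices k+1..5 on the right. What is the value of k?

Adjacent pairs: T₁T₂ = 4·6·7 = 168; T₂T₃ = 6·7·9 = 378; T₃T₄ = 7·9·10 = 630; T₄T₅ = 9·10·31 = 2790.
Length 3: T₁..T₃: k=1: 0+378+4·6·9=594; k=2: 168+0+4·7·9=420 → min 420 | T₂..T₄: k=2: 0+630+6·7·10=1050; k=3: 378+0+6·9·10=918 → min 918 | T₃..T₅: k=3: 0+2790+7·9·31=4743; k=4: 630+0+7·10·31=2800 → min 2800.
Length 4: T₁..T₄: k=1: 0+918+4·6·10=1158; k=2: 168+630+4·7·10=1078; k=3: 420+0+4·9·10=780 → min 780 | T₂..T₅: k=2: 0+2800+6·7·31=4102; k=3: 378+2790+6·9·31=4842; k=4: 918+0+6·10·31=2778 → min 2778.
Top-level splits: k=1: (T₁..T₁)·(T₂..T₅) → 0+2778+4·6·31 = 3522; k=2: (T₁..T₂)·(T₃..T₅) → 168+2800+4·7·31 = 3836; k=3: (T₁..T₃)·(T₄..T₅) → 420+2790+4·9·31 = 4326; k=4: (T₁..T₄)·(T₅..T₅) → 780+0+4·10·31 = 2020.
Best split is after T₄, i.e. k = 4.

4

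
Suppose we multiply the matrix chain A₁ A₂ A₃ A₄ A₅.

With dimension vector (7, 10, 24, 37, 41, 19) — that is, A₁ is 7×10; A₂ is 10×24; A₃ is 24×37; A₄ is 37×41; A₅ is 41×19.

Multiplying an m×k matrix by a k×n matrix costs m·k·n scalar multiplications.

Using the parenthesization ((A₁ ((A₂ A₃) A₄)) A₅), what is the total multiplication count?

32373

(A₂ A₃): 10×24 by 24×37 → 10×37, cost 10·24·37 = 8880
((A₂ A₃) A₄): 10×37 by 37×41 → 10×41, cost 10·37·41 = 15170; cumulative 24050
(A₁ ((A₂ A₃) A₄)): 7×10 by 10×41 → 7×41, cost 7·10·41 = 2870; cumulative 26920
((A₁ ((A₂ A₃) A₄)) A₅): 7×41 by 41×19 → 7×19, cost 7·41·19 = 5453; cumulative 32373
Total: 32373 scalar multiplications.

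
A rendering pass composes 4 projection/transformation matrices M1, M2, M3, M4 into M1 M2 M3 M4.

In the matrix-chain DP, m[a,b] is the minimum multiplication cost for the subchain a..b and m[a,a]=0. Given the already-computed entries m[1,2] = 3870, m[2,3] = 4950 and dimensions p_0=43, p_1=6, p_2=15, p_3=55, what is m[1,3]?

m[1,3] = min over k∈[1,2] of m[1,k]+m[k+1,3]+p_{0}·p_k·p_{3}.
k=1: 0 + 4950 + 43·6·55 = 19140; k=2: 3870 + 0 + 43·15·55 = 39345.
Minimum: 19140 at k=1.

19140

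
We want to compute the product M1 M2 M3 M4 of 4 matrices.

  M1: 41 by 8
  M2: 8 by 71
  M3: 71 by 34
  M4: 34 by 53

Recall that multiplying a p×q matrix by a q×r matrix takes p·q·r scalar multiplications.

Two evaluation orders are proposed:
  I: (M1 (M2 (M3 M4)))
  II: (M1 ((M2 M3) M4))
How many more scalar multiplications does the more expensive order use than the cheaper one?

124318

Order I = (M1 (M2 (M3 M4))): (M3 M4): 71×34 by 34×53 → 71×53, cost 71·34·53 = 127942; (M2 (M3 M4)): 8×71 by 71×53 → 8×53, cost 8·71·53 = 30104; cumulative 158046; (M1 (M2 (M3 M4))): 41×8 by 8×53 → 41×53, cost 41·8·53 = 17384; cumulative 175430. Total 175430.
Order II = (M1 ((M2 M3) M4)): (M2 M3): 8×71 by 71×34 → 8×34, cost 8·71·34 = 19312; ((M2 M3) M4): 8×34 by 34×53 → 8×53, cost 8·34·53 = 14416; cumulative 33728; (M1 ((M2 M3) M4)): 41×8 by 8×53 → 41×53, cost 41·8·53 = 17384; cumulative 51112. Total 51112.
Difference: |175430 − 51112| = 124318.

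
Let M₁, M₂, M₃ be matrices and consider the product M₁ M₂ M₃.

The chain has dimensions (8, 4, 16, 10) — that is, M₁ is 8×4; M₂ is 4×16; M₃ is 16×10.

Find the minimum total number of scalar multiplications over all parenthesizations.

Order (M₁ (M₂ M₃)): (M₂ M₃): 4×16 by 16×10 → 4×10, cost 4·16·10 = 640; (M₁ (M₂ M₃)): 8×4 by 4×10 → 8×10, cost 8·4·10 = 320; cumulative 960. Total 960.
Order ((M₁ M₂) M₃): (M₁ M₂): 8×4 by 4×16 → 8×16, cost 8·4·16 = 512; ((M₁ M₂) M₃): 8×16 by 16×10 → 8×10, cost 8·16·10 = 1280; cumulative 1792. Total 1792.
Minimum: 960.

960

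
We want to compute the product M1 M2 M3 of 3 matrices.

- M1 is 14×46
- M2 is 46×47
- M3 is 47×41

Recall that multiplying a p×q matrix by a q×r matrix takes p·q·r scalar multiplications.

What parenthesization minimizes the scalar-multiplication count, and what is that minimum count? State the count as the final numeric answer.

57246

(M1 (M2 M3)): cost 115046.
((M1 M2) M3): cost 57246.
Optimal: ((M1 M2) M3) with cost 57246.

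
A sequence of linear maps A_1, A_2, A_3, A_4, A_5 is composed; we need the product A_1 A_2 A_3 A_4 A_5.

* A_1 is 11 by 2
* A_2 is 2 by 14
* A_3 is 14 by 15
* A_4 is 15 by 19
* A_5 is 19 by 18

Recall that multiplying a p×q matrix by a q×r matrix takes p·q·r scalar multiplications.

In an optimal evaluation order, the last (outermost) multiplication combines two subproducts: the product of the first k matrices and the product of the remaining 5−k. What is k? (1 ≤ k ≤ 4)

Adjacent pairs: A_1A_2 = 11·2·14 = 308; A_2A_3 = 2·14·15 = 420; A_3A_4 = 14·15·19 = 3990; A_4A_5 = 15·19·18 = 5130.
Length 3: A_1..A_3: k=1: 0+420+11·2·15=750; k=2: 308+0+11·14·15=2618 → min 750 | A_2..A_4: k=2: 0+3990+2·14·19=4522; k=3: 420+0+2·15·19=990 → min 990 | A_3..A_5: k=3: 0+5130+14·15·18=8910; k=4: 3990+0+14·19·18=8778 → min 8778.
Length 4: A_1..A_4: k=1: 0+990+11·2·19=1408; k=2: 308+3990+11·14·19=7224; k=3: 750+0+11·15·19=3885 → min 1408 | A_2..A_5: k=2: 0+8778+2·14·18=9282; k=3: 420+5130+2·15·18=6090; k=4: 990+0+2·19·18=1674 → min 1674.
Top-level splits: k=1: (A_1..A_1)·(A_2..A_5) → 0+1674+11·2·18 = 2070; k=2: (A_1..A_2)·(A_3..A_5) → 308+8778+11·14·18 = 11858; k=3: (A_1..A_3)·(A_4..A_5) → 750+5130+11·15·18 = 8850; k=4: (A_1..A_4)·(A_5..A_5) → 1408+0+11·19·18 = 5170.
Best split is after A_1, i.e. k = 1.

1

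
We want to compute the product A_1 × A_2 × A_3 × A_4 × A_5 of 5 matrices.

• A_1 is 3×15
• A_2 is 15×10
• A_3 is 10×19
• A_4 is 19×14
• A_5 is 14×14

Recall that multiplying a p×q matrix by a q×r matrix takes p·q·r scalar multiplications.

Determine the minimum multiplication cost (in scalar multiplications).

Adjacent pairs: A_1A_2 = 3·15·10 = 450; A_2A_3 = 15·10·19 = 2850; A_3A_4 = 10·19·14 = 2660; A_4A_5 = 19·14·14 = 3724.
Length 3: A_1..A_3: k=1: 0+2850+3·15·19=3705; k=2: 450+0+3·10·19=1020 → min 1020 | A_2..A_4: k=2: 0+2660+15·10·14=4760; k=3: 2850+0+15·19·14=6840 → min 4760 | A_3..A_5: k=3: 0+3724+10·19·14=6384; k=4: 2660+0+10·14·14=4620 → min 4620.
Length 4: A_1..A_4: k=1: 0+4760+3·15·14=5390; k=2: 450+2660+3·10·14=3530; k=3: 1020+0+3·19·14=1818 → min 1818 | A_2..A_5: k=2: 0+4620+15·10·14=6720; k=3: 2850+3724+15·19·14=10564; k=4: 4760+0+15·14·14=7700 → min 6720.
Length 5: A_1..A_5: k=1: 0+6720+3·15·14=7350; k=2: 450+4620+3·10·14=5490; k=3: 1020+3724+3·19·14=5542; k=4: 1818+0+3·14·14=2406 → min 2406.
Optimal order: ((((A_1 × A_2) × A_3) × A_4) × A_5) with cost 2406.

2406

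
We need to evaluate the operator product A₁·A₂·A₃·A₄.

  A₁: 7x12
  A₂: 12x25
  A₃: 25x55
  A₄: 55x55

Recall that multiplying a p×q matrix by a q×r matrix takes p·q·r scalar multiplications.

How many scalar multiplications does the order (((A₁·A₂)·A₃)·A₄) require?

(A₁·A₂): 7×12 by 12×25 → 7×25, cost 7·12·25 = 2100
((A₁·A₂)·A₃): 7×25 by 25×55 → 7×55, cost 7·25·55 = 9625; cumulative 11725
(((A₁·A₂)·A₃)·A₄): 7×55 by 55×55 → 7×55, cost 7·55·55 = 21175; cumulative 32900
Total: 32900 scalar multiplications.

32900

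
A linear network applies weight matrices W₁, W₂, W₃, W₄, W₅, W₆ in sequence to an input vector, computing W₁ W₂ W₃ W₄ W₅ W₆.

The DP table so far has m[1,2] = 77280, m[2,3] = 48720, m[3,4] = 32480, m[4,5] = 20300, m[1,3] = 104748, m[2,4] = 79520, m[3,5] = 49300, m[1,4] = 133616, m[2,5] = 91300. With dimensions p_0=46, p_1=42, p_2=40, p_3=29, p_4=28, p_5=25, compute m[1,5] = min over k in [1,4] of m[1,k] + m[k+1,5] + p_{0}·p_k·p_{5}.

m[1,5] = min over k∈[1,4] of m[1,k]+m[k+1,5]+p_{0}·p_k·p_{5}.
k=1: 0 + 91300 + 46·42·25 = 139600; k=2: 77280 + 49300 + 46·40·25 = 172580; k=3: 104748 + 20300 + 46·29·25 = 158398; k=4: 133616 + 0 + 46·28·25 = 165816.
Minimum: 139600 at k=1.

139600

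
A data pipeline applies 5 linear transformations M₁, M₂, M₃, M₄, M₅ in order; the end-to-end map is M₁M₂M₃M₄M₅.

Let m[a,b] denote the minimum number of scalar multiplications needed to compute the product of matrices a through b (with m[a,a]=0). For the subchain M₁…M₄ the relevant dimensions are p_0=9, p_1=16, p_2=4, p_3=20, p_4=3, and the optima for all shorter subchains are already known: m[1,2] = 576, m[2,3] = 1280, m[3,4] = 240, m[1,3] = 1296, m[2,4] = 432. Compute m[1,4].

864

m[1,4] = min over k∈[1,3] of m[1,k]+m[k+1,4]+p_{0}·p_k·p_{4}.
k=1: 0 + 432 + 9·16·3 = 864; k=2: 576 + 240 + 9·4·3 = 924; k=3: 1296 + 0 + 9·20·3 = 1836.
Minimum: 864 at k=1.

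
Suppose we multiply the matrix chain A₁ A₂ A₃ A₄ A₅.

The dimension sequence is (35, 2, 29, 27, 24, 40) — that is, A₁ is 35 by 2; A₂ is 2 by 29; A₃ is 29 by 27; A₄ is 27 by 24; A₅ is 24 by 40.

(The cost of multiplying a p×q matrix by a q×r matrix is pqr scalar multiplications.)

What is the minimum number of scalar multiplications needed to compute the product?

Adjacent pairs: A₁A₂ = 35·2·29 = 2030; A₂A₃ = 2·29·27 = 1566; A₃A₄ = 29·27·24 = 18792; A₄A₅ = 27·24·40 = 25920.
Length 3: A₁..A₃: k=1: 0+1566+35·2·27=3456; k=2: 2030+0+35·29·27=29435 → min 3456 | A₂..A₄: k=2: 0+18792+2·29·24=20184; k=3: 1566+0+2·27·24=2862 → min 2862 | A₃..A₅: k=3: 0+25920+29·27·40=57240; k=4: 18792+0+29·24·40=46632 → min 46632.
Length 4: A₁..A₄: k=1: 0+2862+35·2·24=4542; k=2: 2030+18792+35·29·24=45182; k=3: 3456+0+35·27·24=26136 → min 4542 | A₂..A₅: k=2: 0+46632+2·29·40=48952; k=3: 1566+25920+2·27·40=29646; k=4: 2862+0+2·24·40=4782 → min 4782.
Length 5: A₁..A₅: k=1: 0+4782+35·2·40=7582; k=2: 2030+46632+35·29·40=89262; k=3: 3456+25920+35·27·40=67176; k=4: 4542+0+35·24·40=38142 → min 7582.
Optimal order: (A₁ (((A₂ A₃) A₄) A₅)) with cost 7582.

7582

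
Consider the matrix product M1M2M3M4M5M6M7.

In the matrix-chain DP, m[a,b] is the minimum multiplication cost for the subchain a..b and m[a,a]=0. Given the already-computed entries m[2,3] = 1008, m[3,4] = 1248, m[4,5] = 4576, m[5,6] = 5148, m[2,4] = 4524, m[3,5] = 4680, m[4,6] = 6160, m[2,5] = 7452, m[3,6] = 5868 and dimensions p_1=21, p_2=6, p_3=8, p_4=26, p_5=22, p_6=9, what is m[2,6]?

7002

m[2,6] = min over k∈[2,5] of m[2,k]+m[k+1,6]+p_{1}·p_k·p_{6}.
k=2: 0 + 5868 + 21·6·9 = 7002; k=3: 1008 + 6160 + 21·8·9 = 8680; k=4: 4524 + 5148 + 21·26·9 = 14586; k=5: 7452 + 0 + 21·22·9 = 11610.
Minimum: 7002 at k=2.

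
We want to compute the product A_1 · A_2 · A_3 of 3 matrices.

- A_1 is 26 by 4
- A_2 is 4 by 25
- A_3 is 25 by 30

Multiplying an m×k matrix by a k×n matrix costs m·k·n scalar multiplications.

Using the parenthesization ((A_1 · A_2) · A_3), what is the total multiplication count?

(A_1 · A_2): 26×4 by 4×25 → 26×25, cost 26·4·25 = 2600
((A_1 · A_2) · A_3): 26×25 by 25×30 → 26×30, cost 26·25·30 = 19500; cumulative 22100
Total: 22100 scalar multiplications.

22100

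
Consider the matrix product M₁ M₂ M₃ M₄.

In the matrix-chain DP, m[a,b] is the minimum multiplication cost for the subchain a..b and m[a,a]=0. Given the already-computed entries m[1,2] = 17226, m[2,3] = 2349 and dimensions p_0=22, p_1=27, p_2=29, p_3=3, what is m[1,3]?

4131

m[1,3] = min over k∈[1,2] of m[1,k]+m[k+1,3]+p_{0}·p_k·p_{3}.
k=1: 0 + 2349 + 22·27·3 = 4131; k=2: 17226 + 0 + 22·29·3 = 19140.
Minimum: 4131 at k=1.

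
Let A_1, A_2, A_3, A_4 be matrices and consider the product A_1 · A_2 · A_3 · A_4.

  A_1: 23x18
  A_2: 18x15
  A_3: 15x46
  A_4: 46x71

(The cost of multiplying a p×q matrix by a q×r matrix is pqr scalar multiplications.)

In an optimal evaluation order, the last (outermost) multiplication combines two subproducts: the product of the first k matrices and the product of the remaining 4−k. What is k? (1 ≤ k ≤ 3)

Adjacent pairs: A_1A_2 = 23·18·15 = 6210; A_2A_3 = 18·15·46 = 12420; A_3A_4 = 15·46·71 = 48990.
Length 3: A_1..A_3: k=1: 0+12420+23·18·46=31464; k=2: 6210+0+23·15·46=22080 → min 22080 | A_2..A_4: k=2: 0+48990+18·15·71=68160; k=3: 12420+0+18·46·71=71208 → min 68160.
Top-level splits: k=1: (A_1..A_1)·(A_2..A_4) → 0+68160+23·18·71 = 97554; k=2: (A_1..A_2)·(A_3..A_4) → 6210+48990+23·15·71 = 79695; k=3: (A_1..A_3)·(A_4..A_4) → 22080+0+23·46·71 = 97198.
Best split is after A_2, i.e. k = 2.

2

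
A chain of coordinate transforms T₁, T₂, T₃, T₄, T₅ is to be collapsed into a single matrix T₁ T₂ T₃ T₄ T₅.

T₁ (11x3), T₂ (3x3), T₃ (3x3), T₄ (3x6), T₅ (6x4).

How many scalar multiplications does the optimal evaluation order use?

267

Adjacent pairs: T₁T₂ = 11·3·3 = 99; T₂T₃ = 3·3·3 = 27; T₃T₄ = 3·3·6 = 54; T₄T₅ = 3·6·4 = 72.
Length 3: T₁..T₃: k=1: 0+27+11·3·3=126; k=2: 99+0+11·3·3=198 → min 126 | T₂..T₄: k=2: 0+54+3·3·6=108; k=3: 27+0+3·3·6=81 → min 81 | T₃..T₅: k=3: 0+72+3·3·4=108; k=4: 54+0+3·6·4=126 → min 108.
Length 4: T₁..T₄: k=1: 0+81+11·3·6=279; k=2: 99+54+11·3·6=351; k=3: 126+0+11·3·6=324 → min 279 | T₂..T₅: k=2: 0+108+3·3·4=144; k=3: 27+72+3·3·4=135; k=4: 81+0+3·6·4=153 → min 135.
Length 5: T₁..T₅: k=1: 0+135+11·3·4=267; k=2: 99+108+11·3·4=339; k=3: 126+72+11·3·4=330; k=4: 279+0+11·6·4=543 → min 267.
Optimal order: (T₁ ((T₂ T₃) (T₄ T₅))) with cost 267.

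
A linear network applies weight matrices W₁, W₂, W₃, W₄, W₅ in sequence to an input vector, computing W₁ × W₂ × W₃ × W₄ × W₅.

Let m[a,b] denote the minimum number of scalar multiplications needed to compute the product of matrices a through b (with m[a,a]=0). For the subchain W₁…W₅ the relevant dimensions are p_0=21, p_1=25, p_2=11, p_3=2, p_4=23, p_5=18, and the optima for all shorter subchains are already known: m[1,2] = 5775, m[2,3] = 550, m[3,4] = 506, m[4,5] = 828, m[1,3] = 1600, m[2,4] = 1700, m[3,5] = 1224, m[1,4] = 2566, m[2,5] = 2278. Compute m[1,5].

3184

m[1,5] = min over k∈[1,4] of m[1,k]+m[k+1,5]+p_{0}·p_k·p_{5}.
k=1: 0 + 2278 + 21·25·18 = 11728; k=2: 5775 + 1224 + 21·11·18 = 11157; k=3: 1600 + 828 + 21·2·18 = 3184; k=4: 2566 + 0 + 21·23·18 = 11260.
Minimum: 3184 at k=3.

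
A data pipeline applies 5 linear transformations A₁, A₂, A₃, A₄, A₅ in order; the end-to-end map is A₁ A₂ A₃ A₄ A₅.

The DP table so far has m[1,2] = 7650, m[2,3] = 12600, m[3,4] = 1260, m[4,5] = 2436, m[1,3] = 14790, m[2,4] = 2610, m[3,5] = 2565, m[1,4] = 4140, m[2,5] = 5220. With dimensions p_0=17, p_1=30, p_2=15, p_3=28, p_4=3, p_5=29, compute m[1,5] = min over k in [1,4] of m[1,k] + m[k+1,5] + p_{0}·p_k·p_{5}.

m[1,5] = min over k∈[1,4] of m[1,k]+m[k+1,5]+p_{0}·p_k·p_{5}.
k=1: 0 + 5220 + 17·30·29 = 20010; k=2: 7650 + 2565 + 17·15·29 = 17610; k=3: 14790 + 2436 + 17·28·29 = 31030; k=4: 4140 + 0 + 17·3·29 = 5619.
Minimum: 5619 at k=4.

5619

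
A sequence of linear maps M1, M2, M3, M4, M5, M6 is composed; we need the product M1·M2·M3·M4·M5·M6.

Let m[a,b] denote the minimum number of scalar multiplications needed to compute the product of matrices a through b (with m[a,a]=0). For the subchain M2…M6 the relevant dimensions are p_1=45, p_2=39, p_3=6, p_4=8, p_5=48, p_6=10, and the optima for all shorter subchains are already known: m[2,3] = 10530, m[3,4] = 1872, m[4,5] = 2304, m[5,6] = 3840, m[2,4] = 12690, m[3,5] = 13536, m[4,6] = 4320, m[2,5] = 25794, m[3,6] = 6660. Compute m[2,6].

m[2,6] = min over k∈[2,5] of m[2,k]+m[k+1,6]+p_{1}·p_k·p_{6}.
k=2: 0 + 6660 + 45·39·10 = 24210; k=3: 10530 + 4320 + 45·6·10 = 17550; k=4: 12690 + 3840 + 45·8·10 = 20130; k=5: 25794 + 0 + 45·48·10 = 47394.
Minimum: 17550 at k=3.

17550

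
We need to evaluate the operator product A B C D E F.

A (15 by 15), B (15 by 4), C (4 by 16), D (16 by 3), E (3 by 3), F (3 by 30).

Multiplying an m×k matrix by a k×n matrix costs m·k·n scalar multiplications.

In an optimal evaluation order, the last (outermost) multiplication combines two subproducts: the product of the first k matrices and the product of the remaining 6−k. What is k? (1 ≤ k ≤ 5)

5

Adjacent pairs: AB = 15·15·4 = 900; BC = 15·4·16 = 960; CD = 4·16·3 = 192; DE = 16·3·3 = 144; EF = 3·3·30 = 270.
Length 3: A..C: k=1: 0+960+15·15·16=4560; k=2: 900+0+15·4·16=1860 → min 1860 | B..D: k=2: 0+192+15·4·3=372; k=3: 960+0+15·16·3=1680 → min 372 | C..E: k=3: 0+144+4·16·3=336; k=4: 192+0+4·3·3=228 → min 228 | D..F: k=4: 0+270+16·3·30=1710; k=5: 144+0+16·3·30=1584 → min 1584.
Length 4: A..D: k=1: 0+372+15·15·3=1047; k=2: 900+192+15·4·3=1272; k=3: 1860+0+15·16·3=2580 → min 1047 | B..E: k=2: 0+228+15·4·3=408; k=3: 960+144+15·16·3=1824; k=4: 372+0+15·3·3=507 → min 408 | C..F: k=3: 0+1584+4·16·30=3504; k=4: 192+270+4·3·30=822; k=5: 228+0+4·3·30=588 → min 588.
Length 5: A..E: k=1: 0+408+15·15·3=1083; k=2: 900+228+15·4·3=1308; k=3: 1860+144+15·16·3=2724; k=4: 1047+0+15·3·3=1182 → min 1083 | B..F: k=2: 0+588+15·4·30=2388; k=3: 960+1584+15·16·30=9744; k=4: 372+270+15·3·30=1992; k=5: 408+0+15·3·30=1758 → min 1758.
Top-level splits: k=1: (A..A)·(B..F) → 0+1758+15·15·30 = 8508; k=2: (A..B)·(C..F) → 900+588+15·4·30 = 3288; k=3: (A..C)·(D..F) → 1860+1584+15·16·30 = 10644; k=4: (A..D)·(E..F) → 1047+270+15·3·30 = 2667; k=5: (A..E)·(F..F) → 1083+0+15·3·30 = 2433.
Best split is after E, i.e. k = 5.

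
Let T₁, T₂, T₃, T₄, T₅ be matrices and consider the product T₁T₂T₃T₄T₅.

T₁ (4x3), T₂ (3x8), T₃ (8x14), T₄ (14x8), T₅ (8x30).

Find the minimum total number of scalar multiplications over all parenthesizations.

Adjacent pairs: T₁T₂ = 4·3·8 = 96; T₂T₃ = 3·8·14 = 336; T₃T₄ = 8·14·8 = 896; T₄T₅ = 14·8·30 = 3360.
Length 3: T₁..T₃: k=1: 0+336+4·3·14=504; k=2: 96+0+4·8·14=544 → min 504 | T₂..T₄: k=2: 0+896+3·8·8=1088; k=3: 336+0+3·14·8=672 → min 672 | T₃..T₅: k=3: 0+3360+8·14·30=6720; k=4: 896+0+8·8·30=2816 → min 2816.
Length 4: T₁..T₄: k=1: 0+672+4·3·8=768; k=2: 96+896+4·8·8=1248; k=3: 504+0+4·14·8=952 → min 768 | T₂..T₅: k=2: 0+2816+3·8·30=3536; k=3: 336+3360+3·14·30=4956; k=4: 672+0+3·8·30=1392 → min 1392.
Length 5: T₁..T₅: k=1: 0+1392+4·3·30=1752; k=2: 96+2816+4·8·30=3872; k=3: 504+3360+4·14·30=5544; k=4: 768+0+4·8·30=1728 → min 1728.
Optimal order: ((T₁((T₂T₃)T₄))T₅) with cost 1728.

1728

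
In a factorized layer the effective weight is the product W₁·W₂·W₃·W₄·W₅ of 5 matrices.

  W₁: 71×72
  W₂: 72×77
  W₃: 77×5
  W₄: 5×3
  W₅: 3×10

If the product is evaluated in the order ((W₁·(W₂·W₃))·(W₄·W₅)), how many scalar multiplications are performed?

56980

(W₂·W₃): 72×77 by 77×5 → 72×5, cost 72·77·5 = 27720
(W₁·(W₂·W₃)): 71×72 by 72×5 → 71×5, cost 71·72·5 = 25560; cumulative 53280
(W₄·W₅): 5×3 by 3×10 → 5×10, cost 5·3·10 = 150
((W₁·(W₂·W₃))·(W₄·W₅)): 71×5 by 5×10 → 71×10, cost 71·5·10 = 3550; cumulative 56980
Total: 56980 scalar multiplications.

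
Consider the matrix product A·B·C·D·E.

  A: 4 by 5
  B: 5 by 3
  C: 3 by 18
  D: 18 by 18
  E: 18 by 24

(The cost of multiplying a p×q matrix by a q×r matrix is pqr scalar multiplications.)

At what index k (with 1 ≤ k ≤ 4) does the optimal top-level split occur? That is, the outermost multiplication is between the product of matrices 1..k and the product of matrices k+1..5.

2

Adjacent pairs: AB = 4·5·3 = 60; BC = 5·3·18 = 270; CD = 3·18·18 = 972; DE = 18·18·24 = 7776.
Length 3: A..C: k=1: 0+270+4·5·18=630; k=2: 60+0+4·3·18=276 → min 276 | B..D: k=2: 0+972+5·3·18=1242; k=3: 270+0+5·18·18=1890 → min 1242 | C..E: k=3: 0+7776+3·18·24=9072; k=4: 972+0+3·18·24=2268 → min 2268.
Length 4: A..D: k=1: 0+1242+4·5·18=1602; k=2: 60+972+4·3·18=1248; k=3: 276+0+4·18·18=1572 → min 1248 | B..E: k=2: 0+2268+5·3·24=2628; k=3: 270+7776+5·18·24=10206; k=4: 1242+0+5·18·24=3402 → min 2628.
Top-level splits: k=1: (A..A)·(B..E) → 0+2628+4·5·24 = 3108; k=2: (A..B)·(C..E) → 60+2268+4·3·24 = 2616; k=3: (A..C)·(D..E) → 276+7776+4·18·24 = 9780; k=4: (A..D)·(E..E) → 1248+0+4·18·24 = 2976.
Best split is after B, i.e. k = 2.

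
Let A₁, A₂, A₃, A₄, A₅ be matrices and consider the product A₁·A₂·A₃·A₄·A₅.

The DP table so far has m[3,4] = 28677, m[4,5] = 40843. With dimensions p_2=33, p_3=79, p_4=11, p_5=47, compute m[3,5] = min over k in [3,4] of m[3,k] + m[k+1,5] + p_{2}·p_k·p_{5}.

m[3,5] = min over k∈[3,4] of m[3,k]+m[k+1,5]+p_{2}·p_k·p_{5}.
k=3: 0 + 40843 + 33·79·47 = 163372; k=4: 28677 + 0 + 33·11·47 = 45738.
Minimum: 45738 at k=4.

45738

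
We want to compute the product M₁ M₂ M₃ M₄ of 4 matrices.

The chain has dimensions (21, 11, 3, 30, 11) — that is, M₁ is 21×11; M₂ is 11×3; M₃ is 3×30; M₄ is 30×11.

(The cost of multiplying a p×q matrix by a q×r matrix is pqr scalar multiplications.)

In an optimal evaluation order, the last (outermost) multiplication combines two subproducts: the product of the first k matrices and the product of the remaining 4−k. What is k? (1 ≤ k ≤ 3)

Adjacent pairs: M₁M₂ = 21·11·3 = 693; M₂M₃ = 11·3·30 = 990; M₃M₄ = 3·30·11 = 990.
Length 3: M₁..M₃: k=1: 0+990+21·11·30=7920; k=2: 693+0+21·3·30=2583 → min 2583 | M₂..M₄: k=2: 0+990+11·3·11=1353; k=3: 990+0+11·30·11=4620 → min 1353.
Top-level splits: k=1: (M₁..M₁)·(M₂..M₄) → 0+1353+21·11·11 = 3894; k=2: (M₁..M₂)·(M₃..M₄) → 693+990+21·3·11 = 2376; k=3: (M₁..M₃)·(M₄..M₄) → 2583+0+21·30·11 = 9513.
Best split is after M₂, i.e. k = 2.

2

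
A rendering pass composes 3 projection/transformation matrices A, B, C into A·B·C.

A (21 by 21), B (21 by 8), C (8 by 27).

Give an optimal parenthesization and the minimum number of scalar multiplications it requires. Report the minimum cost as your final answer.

8064

(A·(B·C)): cost 16443.
((A·B)·C): cost 8064.
Optimal: ((A·B)·C) with cost 8064.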